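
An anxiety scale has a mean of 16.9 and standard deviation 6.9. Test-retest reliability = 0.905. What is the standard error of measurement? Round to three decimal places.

2.127

SEM = SD · √(1 − ρ) = 6.9 × √0.095 = 6.9 × 0.3082 = 2.1267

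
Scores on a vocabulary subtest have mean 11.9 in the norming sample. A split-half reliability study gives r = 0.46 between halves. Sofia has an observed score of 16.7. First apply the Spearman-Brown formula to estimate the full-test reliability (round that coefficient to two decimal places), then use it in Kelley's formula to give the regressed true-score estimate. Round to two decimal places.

14.92

Spearman-Brown: ρ = 2r/(1 + r) = 2(0.46)/(1 + 0.46) = 0.920/1.46 = 0.6301 → 0.63
T̂ = ρX + (1 − ρ)μ
  = 0.63 × 16.7 + 0.37 × 11.9
  = 10.521 + 4.403
  = 14.924
  ≈ 14.92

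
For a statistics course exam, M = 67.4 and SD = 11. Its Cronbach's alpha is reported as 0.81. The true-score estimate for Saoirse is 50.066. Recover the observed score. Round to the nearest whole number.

46

T̂ = ρX + (1 − ρ)μ  ⇒  X = (T̂ − (1 − ρ)μ) / ρ
X = (50.066 − 0.19 × 67.4) / 0.81 = (50.066 − 12.806) / 0.81 = 37.260 / 0.81 = 46.00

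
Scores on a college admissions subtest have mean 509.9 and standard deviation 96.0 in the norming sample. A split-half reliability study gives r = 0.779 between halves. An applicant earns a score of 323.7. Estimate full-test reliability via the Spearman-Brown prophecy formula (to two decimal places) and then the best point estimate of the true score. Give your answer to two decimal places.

Spearman-Brown: ρ = 2r/(1 + r) = 2(0.779)/(1 + 0.779) = 1.5580/1.779 = 0.8758 → 0.88
Kelley's formula gives T̂ = 0.88·323.7 + 0.12·509.9 = 284.856 + 61.188 = 346.044.

346.04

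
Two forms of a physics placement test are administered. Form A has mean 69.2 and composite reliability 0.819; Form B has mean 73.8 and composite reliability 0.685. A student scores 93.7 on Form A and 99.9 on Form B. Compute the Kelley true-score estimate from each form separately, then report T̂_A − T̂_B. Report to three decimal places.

-2.413

T̂_A = 0.819(93.7) + 0.181(69.2) = 89.26550
T̂_B = 0.685(99.9) + 0.315(73.8) = 91.67850
T̂_A − T̂_B = -2.41300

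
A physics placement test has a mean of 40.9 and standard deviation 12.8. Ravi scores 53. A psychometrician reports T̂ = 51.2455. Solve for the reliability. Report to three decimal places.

0.855

T̂ = ρX + (1 − ρ)μ  ⇒  T̂ − μ = ρ(X − μ)
ρ = (T̂ − μ)/(X − μ) = (51.2455 − 40.9) / (53 − 40.9) = 10.3455 / 12.1 = 0.85500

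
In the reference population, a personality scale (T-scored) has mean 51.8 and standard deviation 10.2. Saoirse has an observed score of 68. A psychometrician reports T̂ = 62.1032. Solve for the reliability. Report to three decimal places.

0.636

T̂ = ρX + (1 − ρ)μ  ⇒  T̂ − μ = ρ(X − μ)
ρ = (T̂ − μ)/(X − μ) = (62.1032 − 51.8) / (68 − 51.8) = 10.3032 / 16.2 = 0.63600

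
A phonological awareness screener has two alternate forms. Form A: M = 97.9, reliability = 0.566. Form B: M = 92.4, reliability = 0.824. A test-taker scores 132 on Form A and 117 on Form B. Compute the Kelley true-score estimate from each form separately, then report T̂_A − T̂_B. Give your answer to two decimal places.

T̂_A = 0.566(132) + 0.434(97.9) = 117.2006
T̂_B = 0.824(117) + 0.176(92.4) = 112.6704
T̂_A − T̂_B = 4.5302

4.53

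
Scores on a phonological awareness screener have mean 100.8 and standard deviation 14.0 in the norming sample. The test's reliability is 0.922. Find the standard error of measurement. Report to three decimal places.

SEM = SD · √(1 − ρ) = 14.0 × √0.078 = 14.0 × 0.2793 = 3.9100

3.910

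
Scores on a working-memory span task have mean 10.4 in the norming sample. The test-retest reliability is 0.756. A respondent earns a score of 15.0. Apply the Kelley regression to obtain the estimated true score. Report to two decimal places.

T̂ = ρX + (1 − ρ)μ
  = 0.756 × 15.0 + 0.244 × 10.4
  = 11.3400 + 2.5376
  = 13.878
  ≈ 13.88

13.88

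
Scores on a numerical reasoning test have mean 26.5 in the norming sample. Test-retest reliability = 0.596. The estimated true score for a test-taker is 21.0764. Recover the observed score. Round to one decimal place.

T̂ = ρX + (1 − ρ)μ  ⇒  X = (T̂ − (1 − ρ)μ) / ρ
X = (21.0764 − 0.404 × 26.5) / 0.596 = (21.0764 − 10.7060) / 0.596 = 10.3704 / 0.596 = 17.400

17.4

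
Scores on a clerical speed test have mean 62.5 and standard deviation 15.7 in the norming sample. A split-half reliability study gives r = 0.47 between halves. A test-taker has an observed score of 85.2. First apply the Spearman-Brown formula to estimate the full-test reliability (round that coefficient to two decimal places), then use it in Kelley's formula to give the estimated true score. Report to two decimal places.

Spearman-Brown: ρ = 2r/(1 + r) = 2(0.47)/(1 + 0.47) = 0.940/1.47 = 0.6395 → 0.64
T̂ = 0.64(85.2) + 0.36(62.5) = 54.528 + 22.500 = 77.028 → 77.03

77.03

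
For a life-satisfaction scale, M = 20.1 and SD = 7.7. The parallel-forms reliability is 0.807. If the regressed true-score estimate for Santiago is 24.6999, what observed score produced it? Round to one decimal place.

25.8

T̂ = ρX + (1 − ρ)μ  ⇒  X = (T̂ − (1 − ρ)μ) / ρ
X = (24.6999 − 0.193 × 20.1) / 0.807 = (24.6999 − 3.8793) / 0.807 = 20.8206 / 0.807 = 25.800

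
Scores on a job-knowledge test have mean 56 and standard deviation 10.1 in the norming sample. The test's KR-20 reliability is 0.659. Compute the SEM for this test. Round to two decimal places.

SEM = SD · √(1 − ρ) = 10.1 × √0.341 = 10.1 × 0.5840 = 5.898

5.90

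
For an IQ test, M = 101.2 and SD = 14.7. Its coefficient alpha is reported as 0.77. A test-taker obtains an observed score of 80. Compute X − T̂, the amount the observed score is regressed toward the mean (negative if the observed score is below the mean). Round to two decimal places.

T̂ = ρX + (1 − ρ)μ
  = 0.77 × 80 + 0.23 × 101.2
  = 61.60 + 23.276
  = 84.8760
  ≈ 84.876
X − T̂ = 80 − 84.876 = -4.876 → -4.88

-4.88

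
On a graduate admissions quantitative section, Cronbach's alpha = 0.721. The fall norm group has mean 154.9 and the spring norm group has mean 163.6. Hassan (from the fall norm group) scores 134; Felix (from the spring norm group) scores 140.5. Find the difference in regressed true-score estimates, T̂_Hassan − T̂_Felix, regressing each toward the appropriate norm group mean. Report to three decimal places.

T̂_Hassan = 0.721(134) + 0.279(154.9) = 139.83110
T̂_Felix = 0.721(140.5) + 0.279(163.6) = 146.94490
Difference = 139.83110 − 146.94490 = -7.11380

-7.114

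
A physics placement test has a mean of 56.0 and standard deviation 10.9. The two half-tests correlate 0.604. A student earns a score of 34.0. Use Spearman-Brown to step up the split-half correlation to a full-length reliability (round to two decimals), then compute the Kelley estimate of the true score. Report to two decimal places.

39.50

Spearman-Brown: ρ = 2r/(1 + r) = 2(0.604)/(1 + 0.604) = 1.2080/1.604 = 0.7531 → 0.75
T̂ = ρX + (1 − ρ)μ
  = 0.75 × 34.0 + 0.25 × 56.0
  = 25.500 + 14.000
  = 39.500
  ≈ 39.50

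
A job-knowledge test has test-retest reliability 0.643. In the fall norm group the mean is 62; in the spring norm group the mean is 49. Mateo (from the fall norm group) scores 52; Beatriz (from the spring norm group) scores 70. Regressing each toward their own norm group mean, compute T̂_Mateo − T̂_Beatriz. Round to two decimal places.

T̂_Mateo = 0.643(52) + 0.357(62) = 55.5700
T̂_Beatriz = 0.643(70) + 0.357(49) = 62.5030
Difference = 55.5700 − 62.5030 = -6.9330

-6.93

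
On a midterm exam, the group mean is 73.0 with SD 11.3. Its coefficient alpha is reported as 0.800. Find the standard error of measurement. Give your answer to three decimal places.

5.054

SEM = SD · √(1 − ρ) = 11.3 × √0.200 = 11.3 × 0.4472 = 5.0535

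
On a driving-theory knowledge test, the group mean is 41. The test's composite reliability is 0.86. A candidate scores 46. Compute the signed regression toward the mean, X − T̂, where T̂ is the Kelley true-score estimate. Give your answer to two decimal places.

0.70

T̂ = ρX + (1 − ρ)μ
  = 0.86 × 46 + 0.14 × 41
  = 39.56 + 5.74
  = 45.3000
  ≈ 45.300
X − T̂ = 46 − 45.300 = 0.700 → 0.70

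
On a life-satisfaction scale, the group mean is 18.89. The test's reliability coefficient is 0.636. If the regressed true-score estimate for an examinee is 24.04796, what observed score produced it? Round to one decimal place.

27.0

T̂ = ρX + (1 − ρ)μ  ⇒  X = (T̂ − (1 − ρ)μ) / ρ
X = (24.04796 − 0.364 × 18.89) / 0.636 = (24.04796 − 6.87596) / 0.636 = 17.17200 / 0.636 = 27.000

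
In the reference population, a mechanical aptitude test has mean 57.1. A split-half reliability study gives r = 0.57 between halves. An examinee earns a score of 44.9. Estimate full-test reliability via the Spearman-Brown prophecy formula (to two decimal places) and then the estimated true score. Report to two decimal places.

Spearman-Brown: ρ = 2r/(1 + r) = 2(0.57)/(1 + 0.57) = 1.140/1.57 = 0.7261 → 0.73
Regress the observed score toward the mean by the unreliability: T̂ = 0.73·44.9 + 0.27·57.1 = 32.777 + 15.417 = 48.194.

48.19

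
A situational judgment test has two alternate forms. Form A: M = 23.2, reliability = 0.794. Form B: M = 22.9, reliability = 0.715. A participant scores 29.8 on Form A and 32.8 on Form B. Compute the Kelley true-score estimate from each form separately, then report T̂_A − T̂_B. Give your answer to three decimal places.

-1.538

T̂_A = 0.794(29.8) + 0.206(23.2) = 28.44040
T̂_B = 0.715(32.8) + 0.285(22.9) = 29.97850
T̂_A − T̂_B = -1.53810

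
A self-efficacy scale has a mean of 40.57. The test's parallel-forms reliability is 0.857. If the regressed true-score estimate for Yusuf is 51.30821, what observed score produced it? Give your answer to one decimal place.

53.1

T̂ = ρX + (1 − ρ)μ  ⇒  X = (T̂ − (1 − ρ)μ) / ρ
X = (51.30821 − 0.143 × 40.57) / 0.857 = (51.30821 − 5.80151) / 0.857 = 45.50670 / 0.857 = 53.100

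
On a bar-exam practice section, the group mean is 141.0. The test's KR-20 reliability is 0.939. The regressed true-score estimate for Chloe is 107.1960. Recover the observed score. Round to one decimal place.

T̂ = ρX + (1 − ρ)μ  ⇒  X = (T̂ − (1 − ρ)μ) / ρ
X = (107.1960 − 0.061 × 141.0) / 0.939 = (107.1960 − 8.6010) / 0.939 = 98.5950 / 0.939 = 105.000

105.0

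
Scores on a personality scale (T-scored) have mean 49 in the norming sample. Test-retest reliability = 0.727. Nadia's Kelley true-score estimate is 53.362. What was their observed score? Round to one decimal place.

T̂ = ρX + (1 − ρ)μ  ⇒  X = (T̂ − (1 − ρ)μ) / ρ
X = (53.362 − 0.273 × 49) / 0.727 = (53.362 − 13.377) / 0.727 = 39.985 / 0.727 = 55.000

55.0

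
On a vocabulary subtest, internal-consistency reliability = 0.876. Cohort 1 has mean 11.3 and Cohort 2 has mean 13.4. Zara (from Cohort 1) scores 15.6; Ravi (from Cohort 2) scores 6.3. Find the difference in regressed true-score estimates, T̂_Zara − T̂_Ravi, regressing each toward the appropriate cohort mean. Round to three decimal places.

7.886

T̂_Zara = 0.876(15.6) + 0.124(11.3) = 15.06680
T̂_Ravi = 0.876(6.3) + 0.124(13.4) = 7.18040
Difference = 15.06680 − 7.18040 = 7.88640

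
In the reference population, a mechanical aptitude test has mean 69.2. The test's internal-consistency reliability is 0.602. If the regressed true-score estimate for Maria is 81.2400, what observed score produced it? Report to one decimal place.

T̂ = ρX + (1 − ρ)μ  ⇒  X = (T̂ − (1 − ρ)μ) / ρ
X = (81.2400 − 0.398 × 69.2) / 0.602 = (81.2400 − 27.5416) / 0.602 = 53.6984 / 0.602 = 89.200

89.2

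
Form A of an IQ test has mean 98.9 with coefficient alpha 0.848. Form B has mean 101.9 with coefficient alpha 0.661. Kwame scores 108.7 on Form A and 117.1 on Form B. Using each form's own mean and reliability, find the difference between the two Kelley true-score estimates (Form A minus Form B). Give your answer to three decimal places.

T̂_A = 0.848(108.7) + 0.152(98.9) = 107.21040
T̂_B = 0.661(117.1) + 0.339(101.9) = 111.94720
T̂_A − T̂_B = -4.73680

-4.737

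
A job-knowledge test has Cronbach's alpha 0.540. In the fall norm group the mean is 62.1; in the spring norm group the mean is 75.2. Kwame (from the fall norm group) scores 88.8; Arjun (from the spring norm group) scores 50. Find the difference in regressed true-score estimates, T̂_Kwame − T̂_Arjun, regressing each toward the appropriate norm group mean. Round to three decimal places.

T̂_Kwame = 0.540(88.8) + 0.460(62.1) = 76.51800
T̂_Arjun = 0.540(50) + 0.460(75.2) = 61.59200
Difference = 76.51800 − 61.59200 = 14.92600

14.926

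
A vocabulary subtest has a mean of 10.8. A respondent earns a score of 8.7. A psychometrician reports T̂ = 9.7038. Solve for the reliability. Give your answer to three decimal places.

0.522

T̂ = ρX + (1 − ρ)μ  ⇒  T̂ − μ = ρ(X − μ)
ρ = (T̂ − μ)/(X − μ) = (9.7038 − 10.8) / (8.7 − 10.8) = -1.0962 / -2.1 = 0.52200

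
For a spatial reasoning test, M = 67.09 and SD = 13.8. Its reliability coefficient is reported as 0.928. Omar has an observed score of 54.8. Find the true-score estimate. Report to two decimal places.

55.68

T̂ = ρX + (1 − ρ)μ
  = 0.928 × 54.8 + 0.072 × 67.09
  = 50.8544 + 4.83048
  = 55.685
  ≈ 55.68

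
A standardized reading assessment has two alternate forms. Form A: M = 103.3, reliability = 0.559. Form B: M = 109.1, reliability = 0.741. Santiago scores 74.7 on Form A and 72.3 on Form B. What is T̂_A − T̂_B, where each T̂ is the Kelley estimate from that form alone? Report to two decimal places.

T̂_A = 0.559(74.7) + 0.441(103.3) = 87.3126
T̂_B = 0.741(72.3) + 0.259(109.1) = 81.8312
T̂_A − T̂_B = 5.4814

5.48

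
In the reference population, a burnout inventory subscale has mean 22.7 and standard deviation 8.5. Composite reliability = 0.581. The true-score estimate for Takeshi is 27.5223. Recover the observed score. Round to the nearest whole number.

31

T̂ = ρX + (1 − ρ)μ  ⇒  X = (T̂ − (1 − ρ)μ) / ρ
X = (27.5223 − 0.419 × 22.7) / 0.581 = (27.5223 − 9.5113) / 0.581 = 18.0110 / 0.581 = 31.00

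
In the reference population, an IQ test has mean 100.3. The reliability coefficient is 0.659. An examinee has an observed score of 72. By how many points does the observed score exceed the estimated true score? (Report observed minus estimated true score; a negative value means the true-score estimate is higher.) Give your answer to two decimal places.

T̂ = ρX + (1 − ρ)μ
  = 0.659 × 72 + 0.341 × 100.3
  = 47.448 + 34.2023
  = 81.6503
  ≈ 81.650
X − T̂ = 72 − 81.650 = -9.650 → -9.65

-9.65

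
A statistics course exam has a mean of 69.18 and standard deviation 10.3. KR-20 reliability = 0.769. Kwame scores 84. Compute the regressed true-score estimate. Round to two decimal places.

T̂ = 0.769(84) + 0.231(69.18) = 64.596 + 15.98058 = 80.577 → 80.58

80.58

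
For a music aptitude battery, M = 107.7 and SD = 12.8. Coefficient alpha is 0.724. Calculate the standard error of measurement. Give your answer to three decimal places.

6.725

SEM = SD · √(1 − ρ) = 12.8 × √0.276 = 12.8 × 0.5254 = 6.7246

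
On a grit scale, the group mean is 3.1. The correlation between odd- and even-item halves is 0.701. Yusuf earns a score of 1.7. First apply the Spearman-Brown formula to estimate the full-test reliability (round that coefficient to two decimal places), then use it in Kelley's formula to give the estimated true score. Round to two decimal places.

Spearman-Brown: ρ = 2r/(1 + r) = 2(0.701)/(1 + 0.701) = 1.4020/1.701 = 0.8242 → 0.82
T̂ = ρX + (1 − ρ)μ
  = 0.82 × 1.7 + 0.18 × 3.1
  = 1.394 + 0.558
  = 1.952
  ≈ 1.95

1.95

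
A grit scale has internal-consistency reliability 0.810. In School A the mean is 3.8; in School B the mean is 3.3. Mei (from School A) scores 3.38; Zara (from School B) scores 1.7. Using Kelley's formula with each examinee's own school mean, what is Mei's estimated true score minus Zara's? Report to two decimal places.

1.46

T̂_Mei = 0.810(3.38) + 0.190(3.8) = 3.4598
T̂_Zara = 0.810(1.7) + 0.190(3.3) = 2.0040
Difference = 3.4598 − 2.0040 = 1.4558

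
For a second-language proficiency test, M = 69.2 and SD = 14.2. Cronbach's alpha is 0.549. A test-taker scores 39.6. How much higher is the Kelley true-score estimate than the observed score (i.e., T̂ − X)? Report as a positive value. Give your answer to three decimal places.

T̂ = 0.549(39.6) + 0.451(69.2) = 21.7404 + 31.2092 = 52.94960 → 52.9496
T̂ − X = 52.9496 − 39.6 = 13.3496 → 13.350

13.350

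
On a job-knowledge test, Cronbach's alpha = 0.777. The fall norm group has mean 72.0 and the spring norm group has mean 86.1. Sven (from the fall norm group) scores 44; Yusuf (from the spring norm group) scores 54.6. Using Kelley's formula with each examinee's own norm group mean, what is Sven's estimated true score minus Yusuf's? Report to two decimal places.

-11.38

T̂_Sven = 0.777(44) + 0.223(72.0) = 50.2440
T̂_Yusuf = 0.777(54.6) + 0.223(86.1) = 61.6245
Difference = 50.2440 − 61.6245 = -11.3805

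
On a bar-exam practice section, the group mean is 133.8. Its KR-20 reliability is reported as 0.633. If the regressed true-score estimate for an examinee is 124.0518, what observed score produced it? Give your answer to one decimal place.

T̂ = ρX + (1 − ρ)μ  ⇒  X = (T̂ − (1 − ρ)μ) / ρ
X = (124.0518 − 0.367 × 133.8) / 0.633 = (124.0518 − 49.1046) / 0.633 = 74.9472 / 0.633 = 118.400

118.4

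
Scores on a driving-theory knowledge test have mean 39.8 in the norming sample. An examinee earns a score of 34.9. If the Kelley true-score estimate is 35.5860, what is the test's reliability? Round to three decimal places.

T̂ = ρX + (1 − ρ)μ  ⇒  T̂ − μ = ρ(X − μ)
ρ = (T̂ − μ)/(X − μ) = (35.5860 − 39.8) / (34.9 − 39.8) = -4.2140 / -4.9 = 0.86000

0.860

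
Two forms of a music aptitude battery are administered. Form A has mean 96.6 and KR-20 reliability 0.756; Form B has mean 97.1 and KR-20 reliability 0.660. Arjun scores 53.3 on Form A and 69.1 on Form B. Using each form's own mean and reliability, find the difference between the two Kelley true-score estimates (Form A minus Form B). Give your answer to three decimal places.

T̂_A = 0.756(53.3) + 0.244(96.6) = 63.86520
T̂_B = 0.660(69.1) + 0.340(97.1) = 78.62000
T̂_A − T̂_B = -14.75480

-14.755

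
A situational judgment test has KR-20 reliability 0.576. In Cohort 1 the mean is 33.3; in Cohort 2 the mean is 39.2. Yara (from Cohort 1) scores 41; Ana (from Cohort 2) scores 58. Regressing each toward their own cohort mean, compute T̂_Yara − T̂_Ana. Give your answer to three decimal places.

T̂_Yara = 0.576(41) + 0.424(33.3) = 37.73520
T̂_Ana = 0.576(58) + 0.424(39.2) = 50.02880
Difference = 37.73520 − 50.02880 = -12.29360

-12.294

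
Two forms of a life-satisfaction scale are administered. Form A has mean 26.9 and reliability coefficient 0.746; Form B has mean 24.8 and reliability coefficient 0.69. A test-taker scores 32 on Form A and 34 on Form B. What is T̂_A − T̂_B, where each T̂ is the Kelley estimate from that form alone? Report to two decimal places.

T̂_A = 0.746(32) + 0.254(26.9) = 30.7046
T̂_B = 0.69(34) + 0.31(24.8) = 31.1480
T̂_A − T̂_B = -0.4434

-0.44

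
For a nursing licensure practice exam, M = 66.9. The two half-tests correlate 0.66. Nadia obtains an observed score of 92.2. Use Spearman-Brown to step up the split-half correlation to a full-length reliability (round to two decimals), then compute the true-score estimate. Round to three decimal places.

87.140

Spearman-Brown: ρ = 2r/(1 + r) = 2(0.66)/(1 + 0.66) = 1.320/1.66 = 0.7952 → 0.80
T̂ = 0.80(92.2) + 0.20(66.9) = 73.760 + 13.380 = 87.1400 → 87.140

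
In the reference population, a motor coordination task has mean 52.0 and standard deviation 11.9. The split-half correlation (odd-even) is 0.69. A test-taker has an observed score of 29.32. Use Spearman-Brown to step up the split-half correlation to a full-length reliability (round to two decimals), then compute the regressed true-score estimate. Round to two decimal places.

Spearman-Brown: ρ = 2r/(1 + r) = 2(0.69)/(1 + 0.69) = 1.380/1.69 = 0.8166 → 0.82
Weight the observed score by reliability and the mean by (1 − reliability): T̂ = 0.82·29.32 + 0.18·52.0 = 24.0424 + 9.360 = 33.402.

33.40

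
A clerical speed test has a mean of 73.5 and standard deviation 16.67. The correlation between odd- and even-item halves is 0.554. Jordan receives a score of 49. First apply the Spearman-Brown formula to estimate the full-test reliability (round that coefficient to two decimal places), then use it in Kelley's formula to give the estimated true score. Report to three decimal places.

56.105

Spearman-Brown: ρ = 2r/(1 + r) = 2(0.554)/(1 + 0.554) = 1.1080/1.554 = 0.7130 → 0.71
T̂ = ρX + (1 − ρ)μ
  = 0.71 × 49 + 0.29 × 73.5
  = 34.79 + 21.315
  = 56.1050
  ≈ 56.105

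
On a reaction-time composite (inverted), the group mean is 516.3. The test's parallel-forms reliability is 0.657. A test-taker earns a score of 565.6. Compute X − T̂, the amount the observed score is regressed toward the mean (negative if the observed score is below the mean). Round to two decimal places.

16.91

Regress the observed score toward the mean by the unreliability: T̂ = 0.657·565.6 + 0.343·516.3 = 371.5992 + 177.0909 = 548.6901.
X − T̂ = 565.6 − 548.690 = 16.910 → 16.91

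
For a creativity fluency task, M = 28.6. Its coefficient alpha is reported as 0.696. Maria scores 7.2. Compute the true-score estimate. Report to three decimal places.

T̂ = ρX + (1 − ρ)μ
  = 0.696 × 7.2 + 0.304 × 28.6
  = 5.0112 + 8.6944
  = 13.7056
  ≈ 13.706

13.706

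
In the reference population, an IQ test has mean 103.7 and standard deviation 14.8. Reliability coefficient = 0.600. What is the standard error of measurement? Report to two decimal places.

SEM = SD · √(1 − ρ) = 14.8 × √0.400 = 14.8 × 0.6325 = 9.360

9.36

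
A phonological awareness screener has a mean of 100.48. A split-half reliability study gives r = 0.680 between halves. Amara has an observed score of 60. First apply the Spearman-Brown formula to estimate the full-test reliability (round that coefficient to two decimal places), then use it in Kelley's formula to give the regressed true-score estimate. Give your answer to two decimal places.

67.69

Spearman-Brown: ρ = 2r/(1 + r) = 2(0.680)/(1 + 0.680) = 1.3600/1.680 = 0.8095 → 0.81
T̂ = ρX + (1 − ρ)μ
  = 0.81 × 60 + 0.19 × 100.48
  = 48.60 + 19.0912
  = 67.691
  ≈ 67.69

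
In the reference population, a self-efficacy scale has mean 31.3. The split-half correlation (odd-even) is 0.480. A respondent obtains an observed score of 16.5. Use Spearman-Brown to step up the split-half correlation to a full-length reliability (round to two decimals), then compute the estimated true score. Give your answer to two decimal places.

21.68

Spearman-Brown: ρ = 2r/(1 + r) = 2(0.480)/(1 + 0.480) = 0.9600/1.480 = 0.6486 → 0.65
T̂ = ρX + (1 − ρ)μ
  = 0.65 × 16.5 + 0.35 × 31.3
  = 10.725 + 10.955
  = 21.680
  ≈ 21.68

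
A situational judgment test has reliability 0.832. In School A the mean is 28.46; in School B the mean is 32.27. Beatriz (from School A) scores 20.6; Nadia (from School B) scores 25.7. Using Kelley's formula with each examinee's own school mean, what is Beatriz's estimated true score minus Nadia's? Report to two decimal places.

T̂_Beatriz = 0.832(20.6) + 0.168(28.46) = 21.9205
T̂_Nadia = 0.832(25.7) + 0.168(32.27) = 26.8038
Difference = 21.9205 − 26.8038 = -4.8833

-4.88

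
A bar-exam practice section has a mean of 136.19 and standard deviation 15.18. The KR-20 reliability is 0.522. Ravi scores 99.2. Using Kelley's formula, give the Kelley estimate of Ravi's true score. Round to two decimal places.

116.88

Weight the observed score by reliability and the mean by (1 − reliability): T̂ = 0.522·99.2 + 0.478·136.19 = 51.7824 + 65.09882 = 116.881.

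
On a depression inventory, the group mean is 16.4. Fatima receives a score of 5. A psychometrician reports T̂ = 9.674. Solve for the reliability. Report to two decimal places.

0.59

T̂ = ρX + (1 − ρ)μ  ⇒  T̂ − μ = ρ(X − μ)
ρ = (T̂ − μ)/(X − μ) = (9.674 − 16.4) / (5 − 16.4) = -6.726 / -11.4 = 0.5900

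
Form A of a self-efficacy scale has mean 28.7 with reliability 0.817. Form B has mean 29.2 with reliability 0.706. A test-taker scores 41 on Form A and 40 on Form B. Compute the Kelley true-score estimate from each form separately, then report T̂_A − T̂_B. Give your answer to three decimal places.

T̂_A = 0.817(41) + 0.183(28.7) = 38.74910
T̂_B = 0.706(40) + 0.294(29.2) = 36.82480
T̂_A − T̂_B = 1.92430

1.924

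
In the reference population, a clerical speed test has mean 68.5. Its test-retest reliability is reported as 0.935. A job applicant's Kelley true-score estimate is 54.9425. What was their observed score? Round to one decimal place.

54.0

T̂ = ρX + (1 − ρ)μ  ⇒  X = (T̂ − (1 − ρ)μ) / ρ
X = (54.9425 − 0.065 × 68.5) / 0.935 = (54.9425 − 4.4525) / 0.935 = 50.4900 / 0.935 = 54.000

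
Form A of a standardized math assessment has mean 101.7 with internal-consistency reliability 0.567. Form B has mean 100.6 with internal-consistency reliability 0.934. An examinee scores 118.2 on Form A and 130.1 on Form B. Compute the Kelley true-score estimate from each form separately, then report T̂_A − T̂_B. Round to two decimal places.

T̂_A = 0.567(118.2) + 0.433(101.7) = 111.0555
T̂_B = 0.934(130.1) + 0.066(100.6) = 128.1530
T̂_A − T̂_B = -17.0975

-17.10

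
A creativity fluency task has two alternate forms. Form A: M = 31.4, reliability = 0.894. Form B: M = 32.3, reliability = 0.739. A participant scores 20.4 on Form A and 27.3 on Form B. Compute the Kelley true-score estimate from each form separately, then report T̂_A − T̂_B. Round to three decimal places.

-7.039

T̂_A = 0.894(20.4) + 0.106(31.4) = 21.56600
T̂_B = 0.739(27.3) + 0.261(32.3) = 28.60500
T̂_A − T̂_B = -7.03900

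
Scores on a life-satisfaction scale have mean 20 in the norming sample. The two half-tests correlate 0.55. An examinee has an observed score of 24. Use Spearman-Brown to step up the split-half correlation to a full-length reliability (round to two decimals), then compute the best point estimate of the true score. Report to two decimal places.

Spearman-Brown: ρ = 2r/(1 + r) = 2(0.55)/(1 + 0.55) = 1.100/1.55 = 0.7097 → 0.71
T̂ = 0.71(24) + 0.29(20) = 17.04 + 5.80 = 22.840 → 22.84

22.84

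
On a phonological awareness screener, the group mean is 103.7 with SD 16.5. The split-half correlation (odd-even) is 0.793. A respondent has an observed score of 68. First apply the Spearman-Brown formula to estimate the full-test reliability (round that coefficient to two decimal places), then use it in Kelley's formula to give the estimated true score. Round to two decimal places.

72.28

Spearman-Brown: ρ = 2r/(1 + r) = 2(0.793)/(1 + 0.793) = 1.5860/1.793 = 0.8846 → 0.88
T̂ = ρX + (1 − ρ)μ
  = 0.88 × 68 + 0.12 × 103.7
  = 59.84 + 12.444
  = 72.284
  ≈ 72.28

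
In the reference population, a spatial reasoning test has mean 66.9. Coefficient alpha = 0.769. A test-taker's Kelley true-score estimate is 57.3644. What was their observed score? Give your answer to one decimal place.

T̂ = ρX + (1 − ρ)μ  ⇒  X = (T̂ − (1 − ρ)μ) / ρ
X = (57.3644 − 0.231 × 66.9) / 0.769 = (57.3644 − 15.4539) / 0.769 = 41.9105 / 0.769 = 54.500

54.5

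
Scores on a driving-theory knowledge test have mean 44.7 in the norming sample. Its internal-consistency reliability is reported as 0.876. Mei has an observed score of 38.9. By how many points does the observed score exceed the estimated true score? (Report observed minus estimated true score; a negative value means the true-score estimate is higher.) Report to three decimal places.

T̂ = ρX + (1 − ρ)μ
  = 0.876 × 38.9 + 0.124 × 44.7
  = 34.0764 + 5.5428
  = 39.61920
  ≈ 39.6192
X − T̂ = 38.9 − 39.6192 = -0.7192 → -0.719

-0.719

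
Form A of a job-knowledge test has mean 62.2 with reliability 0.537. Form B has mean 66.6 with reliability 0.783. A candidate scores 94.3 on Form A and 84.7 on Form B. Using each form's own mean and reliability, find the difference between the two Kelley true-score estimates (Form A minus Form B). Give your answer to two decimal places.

T̂_A = 0.537(94.3) + 0.463(62.2) = 79.4377
T̂_B = 0.783(84.7) + 0.217(66.6) = 80.7723
T̂_A − T̂_B = -1.3346

-1.33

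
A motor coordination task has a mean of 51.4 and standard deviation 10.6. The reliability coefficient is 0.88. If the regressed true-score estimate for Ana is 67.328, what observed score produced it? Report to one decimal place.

69.5

T̂ = ρX + (1 − ρ)μ  ⇒  X = (T̂ − (1 − ρ)μ) / ρ
X = (67.328 − 0.12 × 51.4) / 0.88 = (67.328 − 6.168) / 0.88 = 61.160 / 0.88 = 69.500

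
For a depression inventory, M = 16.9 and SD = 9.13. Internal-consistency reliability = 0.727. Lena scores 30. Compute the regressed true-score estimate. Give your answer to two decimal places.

26.42

T̂ = 0.727(30) + 0.273(16.9) = 21.810 + 4.6137 = 26.424 → 26.42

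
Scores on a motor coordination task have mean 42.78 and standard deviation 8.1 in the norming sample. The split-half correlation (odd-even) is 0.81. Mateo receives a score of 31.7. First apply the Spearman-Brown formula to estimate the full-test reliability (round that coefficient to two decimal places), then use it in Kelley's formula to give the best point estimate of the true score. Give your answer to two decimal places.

32.81

Spearman-Brown: ρ = 2r/(1 + r) = 2(0.81)/(1 + 0.81) = 1.620/1.81 = 0.8950 → 0.90
T̂ = ρX + (1 − ρ)μ
  = 0.90 × 31.7 + 0.10 × 42.78
  = 28.530 + 4.2780
  = 32.808
  ≈ 32.81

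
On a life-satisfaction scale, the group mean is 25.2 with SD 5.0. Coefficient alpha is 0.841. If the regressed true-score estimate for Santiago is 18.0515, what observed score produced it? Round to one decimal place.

16.7

T̂ = ρX + (1 − ρ)μ  ⇒  X = (T̂ − (1 − ρ)μ) / ρ
X = (18.0515 − 0.159 × 25.2) / 0.841 = (18.0515 − 4.0068) / 0.841 = 14.0447 / 0.841 = 16.700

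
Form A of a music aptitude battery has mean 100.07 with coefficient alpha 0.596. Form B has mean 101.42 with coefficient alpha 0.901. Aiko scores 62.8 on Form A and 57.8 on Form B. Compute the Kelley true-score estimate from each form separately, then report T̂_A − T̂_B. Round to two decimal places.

15.74

T̂_A = 0.596(62.8) + 0.404(100.07) = 77.8571
T̂_B = 0.901(57.8) + 0.099(101.42) = 62.1184
T̂_A − T̂_B = 15.7387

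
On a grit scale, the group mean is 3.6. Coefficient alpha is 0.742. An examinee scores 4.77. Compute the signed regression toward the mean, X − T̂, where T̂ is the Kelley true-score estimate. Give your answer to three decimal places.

0.302

T̂ = 0.742(4.77) + 0.258(3.6) = 3.53934 + 0.9288 = 4.46814 → 4.4681
X − T̂ = 4.77 − 4.4681 = 0.3019 → 0.302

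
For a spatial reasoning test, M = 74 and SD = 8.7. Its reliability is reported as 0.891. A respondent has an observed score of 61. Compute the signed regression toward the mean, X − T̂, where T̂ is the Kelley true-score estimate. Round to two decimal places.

-1.42

T̂ = ρX + (1 − ρ)μ
  = 0.891 × 61 + 0.109 × 74
  = 54.351 + 8.066
  = 62.4170
  ≈ 62.417
X − T̂ = 61 − 62.417 = -1.417 → -1.42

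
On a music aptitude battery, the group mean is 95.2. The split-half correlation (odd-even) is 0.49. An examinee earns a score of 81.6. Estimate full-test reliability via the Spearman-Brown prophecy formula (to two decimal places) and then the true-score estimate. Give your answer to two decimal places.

Spearman-Brown: ρ = 2r/(1 + r) = 2(0.49)/(1 + 0.49) = 0.980/1.49 = 0.6577 → 0.66
T̂ = 0.66(81.6) + 0.34(95.2) = 53.856 + 32.368 = 86.224 → 86.22

86.22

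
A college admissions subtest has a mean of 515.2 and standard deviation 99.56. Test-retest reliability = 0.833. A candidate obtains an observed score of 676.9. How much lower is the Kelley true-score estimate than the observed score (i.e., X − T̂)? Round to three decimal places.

Kelley's formula gives T̂ = 0.833·676.9 + 0.167·515.2 = 563.8577 + 86.0384 = 649.89610.
X − T̂ = 676.9 − 649.8961 = 27.0039 → 27.004

27.004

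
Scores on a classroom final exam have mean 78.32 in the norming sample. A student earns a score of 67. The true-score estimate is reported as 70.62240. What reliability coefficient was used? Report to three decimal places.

T̂ = ρX + (1 − ρ)μ  ⇒  T̂ − μ = ρ(X − μ)
ρ = (T̂ − μ)/(X − μ) = (70.62240 − 78.32) / (67 − 78.32) = -7.69760 / -11.32 = 0.68000

0.680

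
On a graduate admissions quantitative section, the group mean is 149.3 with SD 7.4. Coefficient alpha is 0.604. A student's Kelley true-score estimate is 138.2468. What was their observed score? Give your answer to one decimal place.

T̂ = ρX + (1 − ρ)μ  ⇒  X = (T̂ − (1 − ρ)μ) / ρ
X = (138.2468 − 0.396 × 149.3) / 0.604 = (138.2468 − 59.1228) / 0.604 = 79.1240 / 0.604 = 131.000

131.0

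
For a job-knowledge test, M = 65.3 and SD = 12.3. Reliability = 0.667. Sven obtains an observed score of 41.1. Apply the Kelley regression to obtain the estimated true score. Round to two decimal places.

T̂ = ρX + (1 − ρ)μ
  = 0.667 × 41.1 + 0.333 × 65.3
  = 27.4137 + 21.7449
  = 49.159
  ≈ 49.16

49.16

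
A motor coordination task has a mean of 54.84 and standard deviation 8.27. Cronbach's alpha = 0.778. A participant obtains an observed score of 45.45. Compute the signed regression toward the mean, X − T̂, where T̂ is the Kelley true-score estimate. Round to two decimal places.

-2.08

Kelley's formula gives T̂ = 0.778·45.45 + 0.222·54.84 = 35.36010 + 12.17448 = 47.5346.
X − T̂ = 45.45 − 47.535 = -2.085 → -2.08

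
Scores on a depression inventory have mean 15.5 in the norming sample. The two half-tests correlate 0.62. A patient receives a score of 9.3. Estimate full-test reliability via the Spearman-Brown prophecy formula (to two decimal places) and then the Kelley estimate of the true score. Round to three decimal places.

10.726

Spearman-Brown: ρ = 2r/(1 + r) = 2(0.62)/(1 + 0.62) = 1.240/1.62 = 0.7654 → 0.77
T̂ = 0.77(9.3) + 0.23(15.5) = 7.161 + 3.565 = 10.7260 → 10.726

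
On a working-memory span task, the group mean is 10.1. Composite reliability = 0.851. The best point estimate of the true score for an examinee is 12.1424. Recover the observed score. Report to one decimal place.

T̂ = ρX + (1 − ρ)μ  ⇒  X = (T̂ − (1 − ρ)μ) / ρ
X = (12.1424 − 0.149 × 10.1) / 0.851 = (12.1424 − 1.5049) / 0.851 = 10.6375 / 0.851 = 12.500

12.5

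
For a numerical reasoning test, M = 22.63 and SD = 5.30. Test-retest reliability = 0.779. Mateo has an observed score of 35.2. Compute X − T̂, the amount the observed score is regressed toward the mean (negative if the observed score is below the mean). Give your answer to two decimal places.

T̂ = 0.779(35.2) + 0.221(22.63) = 27.4208 + 5.00123 = 32.4220 → 32.422
X − T̂ = 35.2 − 32.422 = 2.778 → 2.78

2.78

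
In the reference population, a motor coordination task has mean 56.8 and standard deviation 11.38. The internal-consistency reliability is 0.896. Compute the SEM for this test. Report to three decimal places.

3.670

SEM = SD · √(1 − ρ) = 11.38 × √0.104 = 11.38 × 0.3225 = 3.6699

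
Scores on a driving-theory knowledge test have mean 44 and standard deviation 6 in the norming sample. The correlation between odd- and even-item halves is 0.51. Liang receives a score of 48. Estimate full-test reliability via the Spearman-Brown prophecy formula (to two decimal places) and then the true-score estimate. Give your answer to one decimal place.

Spearman-Brown: ρ = 2r/(1 + r) = 2(0.51)/(1 + 0.51) = 1.020/1.51 = 0.6755 → 0.68
T̂ = ρX + (1 − ρ)μ
  = 0.68 × 48 + 0.32 × 44
  = 32.64 + 14.08
  = 46.72
  ≈ 46.7

46.7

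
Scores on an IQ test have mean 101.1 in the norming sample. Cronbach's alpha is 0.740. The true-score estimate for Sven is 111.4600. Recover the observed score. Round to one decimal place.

115.1

T̂ = ρX + (1 − ρ)μ  ⇒  X = (T̂ − (1 − ρ)μ) / ρ
X = (111.4600 − 0.260 × 101.1) / 0.740 = (111.4600 − 26.2860) / 0.740 = 85.1740 / 0.740 = 115.100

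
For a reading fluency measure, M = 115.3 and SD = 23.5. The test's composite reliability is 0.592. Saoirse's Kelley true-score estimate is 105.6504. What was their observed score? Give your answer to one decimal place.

T̂ = ρX + (1 − ρ)μ  ⇒  X = (T̂ − (1 − ρ)μ) / ρ
X = (105.6504 − 0.408 × 115.3) / 0.592 = (105.6504 − 47.0424) / 0.592 = 58.6080 / 0.592 = 99.000

99.0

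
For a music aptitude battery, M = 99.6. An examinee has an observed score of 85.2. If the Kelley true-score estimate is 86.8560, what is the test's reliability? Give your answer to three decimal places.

T̂ = ρX + (1 − ρ)μ  ⇒  T̂ − μ = ρ(X − μ)
ρ = (T̂ − μ)/(X − μ) = (86.8560 − 99.6) / (85.2 − 99.6) = -12.7440 / -14.4 = 0.88500

0.885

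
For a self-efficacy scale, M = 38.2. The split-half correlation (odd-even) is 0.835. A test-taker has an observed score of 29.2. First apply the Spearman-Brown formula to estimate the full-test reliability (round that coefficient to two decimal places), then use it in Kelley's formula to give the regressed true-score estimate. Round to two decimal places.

30.01

Spearman-Brown: ρ = 2r/(1 + r) = 2(0.835)/(1 + 0.835) = 1.6700/1.835 = 0.9101 → 0.91
T̂ = ρX + (1 − ρ)μ
  = 0.91 × 29.2 + 0.09 × 38.2
  = 26.572 + 3.438
  = 30.010
  ≈ 30.01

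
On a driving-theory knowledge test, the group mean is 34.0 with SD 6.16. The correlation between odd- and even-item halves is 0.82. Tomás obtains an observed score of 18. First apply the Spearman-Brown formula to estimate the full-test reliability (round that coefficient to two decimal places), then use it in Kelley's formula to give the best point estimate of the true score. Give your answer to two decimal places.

Spearman-Brown: ρ = 2r/(1 + r) = 2(0.82)/(1 + 0.82) = 1.640/1.82 = 0.9011 → 0.90
T̂ = ρX + (1 − ρ)μ
  = 0.90 × 18 + 0.10 × 34.0
  = 16.20 + 3.400
  = 19.600
  ≈ 19.60

19.60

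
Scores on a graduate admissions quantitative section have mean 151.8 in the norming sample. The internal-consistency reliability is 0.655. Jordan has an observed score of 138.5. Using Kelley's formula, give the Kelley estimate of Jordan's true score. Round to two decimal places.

143.09

T̂ = 0.655(138.5) + 0.345(151.8) = 90.7175 + 52.3710 = 143.089 → 143.09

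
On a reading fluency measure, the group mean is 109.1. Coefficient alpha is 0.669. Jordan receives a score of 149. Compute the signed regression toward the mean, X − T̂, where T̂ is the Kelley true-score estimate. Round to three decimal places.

T̂ = ρX + (1 − ρ)μ
  = 0.669 × 149 + 0.331 × 109.1
  = 99.681 + 36.1121
  = 135.79310
  ≈ 135.7931
X − T̂ = 149 − 135.7931 = 13.2069 → 13.207

13.207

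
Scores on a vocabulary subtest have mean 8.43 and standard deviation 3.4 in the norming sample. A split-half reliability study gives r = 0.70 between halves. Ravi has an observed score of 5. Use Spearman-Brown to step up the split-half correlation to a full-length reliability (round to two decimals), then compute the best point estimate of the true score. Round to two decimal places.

Spearman-Brown: ρ = 2r/(1 + r) = 2(0.70)/(1 + 0.70) = 1.400/1.70 = 0.8235 → 0.82
T̂ = ρX + (1 − ρ)μ
  = 0.82 × 5 + 0.18 × 8.43
  = 4.10 + 1.5174
  = 5.617
  ≈ 5.62

5.62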